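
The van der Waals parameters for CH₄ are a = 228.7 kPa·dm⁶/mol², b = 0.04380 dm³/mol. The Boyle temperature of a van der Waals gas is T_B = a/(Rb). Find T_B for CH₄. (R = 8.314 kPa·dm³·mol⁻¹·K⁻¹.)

T_B ≈ 628.0 K

For a van der Waals gas the second virial coefficient B₂ = b − a/(RT) vanishes at T_B = a/(Rb).
T_B = 228.7/(8.314×0.04380) = 228.7/0.36415 = 628.0 K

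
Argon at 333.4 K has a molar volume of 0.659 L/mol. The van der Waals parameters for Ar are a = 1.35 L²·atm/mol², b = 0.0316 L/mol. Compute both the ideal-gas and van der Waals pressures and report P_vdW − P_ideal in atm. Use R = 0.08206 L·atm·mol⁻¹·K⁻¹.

Ideal: P_ideal = RT/V_m = (0.08206)(333.4)/0.659 = 41.5156 atm
vdW: P = RT/(V_m − b) − a/V_m² = 27.3588/0.627400 − 1.35/0.434281 = 43.6066 − 3.10859 = 40.4980 atm
ΔP = 40.4980 − 41.5156 = -1.018 atm

ΔP ≈ -1.018 atm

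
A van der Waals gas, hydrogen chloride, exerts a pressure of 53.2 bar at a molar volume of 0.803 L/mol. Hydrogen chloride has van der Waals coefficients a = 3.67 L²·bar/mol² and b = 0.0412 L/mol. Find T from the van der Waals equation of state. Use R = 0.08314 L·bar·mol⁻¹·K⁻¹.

T = (P + a/V_m²)(V_m − b)/R
P + a/V_m² = 53.2 + 3.67/(0.803)² = 58.892 bar
V_m − b = 0.803 − 0.0412 = 0.76180 L/mol
T = (58.892)(0.76180)/0.08314 = 539.6 K

T ≈ 539.6 K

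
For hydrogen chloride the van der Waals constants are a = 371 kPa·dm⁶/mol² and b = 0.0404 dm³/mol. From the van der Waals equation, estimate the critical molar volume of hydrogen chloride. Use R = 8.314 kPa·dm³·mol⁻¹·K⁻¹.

V_m,c ≈ 0.1212 dm³/mol

For a van der Waals gas, V_m,c = 3b.
V_m,c = 3×0.0404 = 0.1212 dm³/mol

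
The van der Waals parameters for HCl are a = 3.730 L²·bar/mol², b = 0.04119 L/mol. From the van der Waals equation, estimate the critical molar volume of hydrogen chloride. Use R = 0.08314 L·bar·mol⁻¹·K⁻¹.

V_m,c ≈ 0.1236 L/mol

For a van der Waals gas, V_m,c = 3b.
V_m,c = 3×0.04119 = 0.1236 L/mol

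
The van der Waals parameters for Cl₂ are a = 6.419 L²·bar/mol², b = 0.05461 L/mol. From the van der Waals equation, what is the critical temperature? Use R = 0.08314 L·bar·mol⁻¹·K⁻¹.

T_c ≈ 418.9 K

For a van der Waals gas, T_c = 8a/(27Rb).
T_c = 8×6.419/(27×0.08314×0.05461) = 51.352/0.12259 = 418.9 K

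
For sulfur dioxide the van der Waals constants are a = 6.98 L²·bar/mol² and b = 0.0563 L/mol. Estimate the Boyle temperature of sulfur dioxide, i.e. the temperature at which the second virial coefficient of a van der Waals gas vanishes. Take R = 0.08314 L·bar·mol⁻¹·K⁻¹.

T_B ≈ 1491 K

For a van der Waals gas the second virial coefficient B₂ = b − a/(RT) vanishes at T_B = a/(Rb).
T_B = 6.98/(0.08314×0.0563) = 6.98/0.0046808 = 1491 K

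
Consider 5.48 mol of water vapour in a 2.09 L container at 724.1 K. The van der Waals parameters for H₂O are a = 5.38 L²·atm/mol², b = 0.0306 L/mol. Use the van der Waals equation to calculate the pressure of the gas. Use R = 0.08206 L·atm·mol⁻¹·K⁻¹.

P ≈ 132.4 atm

P = nRT/(V − nb) − a n²/V²
nRT/(V − nb) = (5.48)(0.08206)(724.1)/(2.09 − 5.48×0.0306) = 325.62/1.9223 = 169.39 atm
a n²/V² = (5.38)(5.48)²/(2.09)² = 36.987 atm
P = 169.39 − 36.987 = 132.4 atm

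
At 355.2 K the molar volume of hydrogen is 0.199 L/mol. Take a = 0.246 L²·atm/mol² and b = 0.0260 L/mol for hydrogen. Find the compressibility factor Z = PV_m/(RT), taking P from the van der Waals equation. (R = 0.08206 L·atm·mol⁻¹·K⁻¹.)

Z ≈ 1.108

P = RT/(V_m − b) − a/V_m² = (0.08206)(355.2)/(0.199 − 0.0260) − 0.246/(0.199)²
  = 29.148/0.17300 − 6.2120 = 168.49 − 6.2120 = 162.28 atm
Z = PV_m/(RT) = (162.28)(0.199)/((0.08206)(355.2)) = 32.294/29.148 = 1.108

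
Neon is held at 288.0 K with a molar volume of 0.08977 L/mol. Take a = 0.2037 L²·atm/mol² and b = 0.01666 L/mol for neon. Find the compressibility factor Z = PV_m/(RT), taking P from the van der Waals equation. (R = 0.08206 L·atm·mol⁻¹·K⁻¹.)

Z ≈ 1.132

P = RT/(V_m − b) − a/V_m² = (0.08206)(288.0)/(0.08977 − 0.01666) − 0.2037/(0.08977)²
  = 23.633/0.073110 − 25.277 = 323.25 − 25.277 = 297.97 atm
Z = PV_m/(RT) = (297.97)(0.08977)/((0.08206)(288.0)) = 26.749/23.633 = 1.132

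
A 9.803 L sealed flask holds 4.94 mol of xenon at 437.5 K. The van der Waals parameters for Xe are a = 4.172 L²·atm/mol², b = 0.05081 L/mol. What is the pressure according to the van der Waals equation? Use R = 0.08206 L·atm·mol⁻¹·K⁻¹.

P ≈ 17.51 atm

P = nRT/(V − nb) − a n²/V²
nRT/(V − nb) = (4.94)(0.08206)(437.5)/(9.803 − 4.94×0.05081) = 177.35/9.5520 = 18.567 atm
a n²/V² = (4.172)(4.94)²/(9.803)² = 1.0594 atm
P = 18.567 − 1.0594 = 17.51 atm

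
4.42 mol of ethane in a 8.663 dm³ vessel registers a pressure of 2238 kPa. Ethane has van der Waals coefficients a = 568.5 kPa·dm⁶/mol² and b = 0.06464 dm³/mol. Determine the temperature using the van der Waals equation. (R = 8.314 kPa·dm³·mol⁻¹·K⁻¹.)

T ≈ 543.9 K

T = (P + a n²/V²)(V − nb)/(nR)
P + a n²/V² = 2238 + (568.5)(4.42)²/(8.663)² = 2386.0 kPa
V − nb = 8.663 − (4.42)(0.06464) = 8.3773 dm³
T = (2386.0)(8.3773)/((4.42)(8.314)) = 543.9 K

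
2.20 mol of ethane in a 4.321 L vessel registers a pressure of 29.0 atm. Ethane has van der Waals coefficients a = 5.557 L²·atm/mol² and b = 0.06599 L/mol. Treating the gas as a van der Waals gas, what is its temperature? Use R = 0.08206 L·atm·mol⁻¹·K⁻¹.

T ≈ 704.1 K

T = (P + a n²/V²)(V − nb)/(nR)
P + a n²/V² = 29.0 + (5.557)(2.20)²/(4.321)² = 30.441 atm
V − nb = 4.321 − (2.20)(0.06599) = 4.1758 L
T = (30.441)(4.1758)/((2.20)(0.08206)) = 704.1 K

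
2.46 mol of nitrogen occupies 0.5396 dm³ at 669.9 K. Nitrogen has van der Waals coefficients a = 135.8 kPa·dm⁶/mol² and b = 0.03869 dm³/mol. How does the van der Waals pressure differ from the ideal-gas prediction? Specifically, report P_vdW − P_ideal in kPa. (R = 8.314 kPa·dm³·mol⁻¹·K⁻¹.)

Ideal: P_ideal = nRT/V = (2.46)(8.314)(669.9)/0.5396 = 25391.2 kPa
vdW: P = nRT/(V − nb) − a n²/V² = 13701.1/0.444423 − 821.807/0.291168 = 30829.0 − 2822.45 = 28006.6 kPa
ΔP = 28006.6 − 25391.2 = 2615 kPa

ΔP ≈ 2615 kPa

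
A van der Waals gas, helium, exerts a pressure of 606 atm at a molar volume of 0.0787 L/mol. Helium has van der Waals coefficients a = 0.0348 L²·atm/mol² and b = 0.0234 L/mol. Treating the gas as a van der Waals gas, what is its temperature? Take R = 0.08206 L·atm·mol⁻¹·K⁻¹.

T ≈ 412.2 K

T = (P + a/V_m²)(V_m − b)/R
P + a/V_m² = 606 + 0.0348/(0.0787)² = 611.62 atm
V_m − b = 0.0787 − 0.0234 = 0.055300 L/mol
T = (611.62)(0.055300)/0.08206 = 412.2 K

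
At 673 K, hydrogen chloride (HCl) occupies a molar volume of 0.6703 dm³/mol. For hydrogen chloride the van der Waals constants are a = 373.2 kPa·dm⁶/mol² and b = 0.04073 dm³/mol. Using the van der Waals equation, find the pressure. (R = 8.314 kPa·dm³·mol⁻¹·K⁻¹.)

P ≈ 8057 kPa

P = RT/(V_m − b) − a/V_m²
RT/(V_m − b) = (8.314)(673)/(0.6703 − 0.04073) = 5595.3/0.62957 = 8887.5 kPa
a/V_m² = 373.2/(0.6703)² = 830.62 kPa
P = 8887.5 − 830.62 = 8057 kPa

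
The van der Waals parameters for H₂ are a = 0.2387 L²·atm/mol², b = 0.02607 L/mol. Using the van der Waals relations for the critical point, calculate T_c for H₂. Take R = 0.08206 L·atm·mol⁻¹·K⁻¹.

T_c ≈ 33.06 K

For a van der Waals gas, T_c = 8a/(27Rb).
T_c = 8×0.2387/(27×0.08206×0.02607) = 1.9096/0.057761 = 33.06 K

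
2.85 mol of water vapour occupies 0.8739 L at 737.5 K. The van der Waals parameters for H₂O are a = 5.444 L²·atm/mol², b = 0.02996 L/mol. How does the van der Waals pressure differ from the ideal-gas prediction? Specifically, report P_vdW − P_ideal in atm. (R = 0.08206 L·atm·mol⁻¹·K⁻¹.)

Ideal: P_ideal = nRT/V = (2.85)(0.08206)(737.5)/0.8739 = 197.368 atm
vdW: P = nRT/(V − nb) − a n²/V² = 172.480/0.788514 − 44.2189/0.763701 = 218.741 − 57.9008 = 160.840 atm
ΔP = 160.840 − 197.368 = -36.53 atm

ΔP ≈ -36.53 atm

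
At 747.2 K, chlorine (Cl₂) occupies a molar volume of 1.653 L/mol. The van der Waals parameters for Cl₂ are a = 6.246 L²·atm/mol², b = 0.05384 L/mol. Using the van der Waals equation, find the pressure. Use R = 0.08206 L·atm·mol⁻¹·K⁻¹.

P ≈ 36.06 atm

P = RT/(V_m − b) − a/V_m²
RT/(V_m − b) = (0.08206)(747.2)/(1.653 − 0.05384) = 61.315/1.5992 = 38.341 atm
a/V_m² = 6.246/(1.653)² = 2.2859 atm
P = 38.341 − 2.2859 = 36.06 atm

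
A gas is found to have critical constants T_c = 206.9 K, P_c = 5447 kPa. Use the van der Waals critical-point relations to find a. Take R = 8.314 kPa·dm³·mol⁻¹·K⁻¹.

From T_c = 8a/(27Rb) and P_c = a/(27b²): a = 27 R² T_c²/(64 P_c).
a = 27×(8.314)²×(206.9)²/(64×5447) = 79892275/348608 = 229.2 kPa·dm⁶/mol²

a ≈ 229.2 kPa·dm⁶/mol²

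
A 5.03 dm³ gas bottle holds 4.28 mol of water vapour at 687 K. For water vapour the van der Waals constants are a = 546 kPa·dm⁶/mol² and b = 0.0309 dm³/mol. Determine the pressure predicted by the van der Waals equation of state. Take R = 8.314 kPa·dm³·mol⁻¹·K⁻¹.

P ≈ 4596 kPa

P = nRT/(V − nb) − a n²/V²
nRT/(V − nb) = (4.28)(8.314)(687)/(5.03 − 4.28×0.0309) = 24446/4.8977 = 4991.3 kPa
a n²/V² = (546)(4.28)²/(5.03)² = 395.32 kPa
P = 4991.3 − 395.32 = 4596 kPa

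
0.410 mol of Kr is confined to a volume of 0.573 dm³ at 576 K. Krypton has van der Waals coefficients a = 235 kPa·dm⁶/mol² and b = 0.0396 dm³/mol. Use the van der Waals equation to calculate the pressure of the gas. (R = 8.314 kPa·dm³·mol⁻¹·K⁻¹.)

P = nRT/(V − nb) − a n²/V²
nRT/(V − nb) = (0.410)(8.314)(576)/(0.573 − 0.410×0.0396) = 1963.4/0.55676 = 3526.5 kPa
a n²/V² = (235)(0.410)²/(0.573)² = 120.32 kPa
P = 3526.5 − 120.32 = 3406 kPa

P ≈ 3406 kPa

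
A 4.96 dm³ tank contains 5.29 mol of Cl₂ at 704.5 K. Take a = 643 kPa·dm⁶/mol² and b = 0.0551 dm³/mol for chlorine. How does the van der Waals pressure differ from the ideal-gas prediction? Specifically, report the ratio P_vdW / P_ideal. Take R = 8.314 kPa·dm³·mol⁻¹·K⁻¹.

Ideal: P_ideal = nRT/V = (5.29)(8.314)(704.5)/4.96 = 6246.91 kPa
vdW: P = nRT/(V − nb) − a n²/V² = 30984.7/4.66852 − 17993.8/24.6016 = 6636.94 − 731.408 = 5905.53 kPa
Ratio = 5905.53/6246.91 = 0.9454

P_vdW / P_ideal ≈ 0.9454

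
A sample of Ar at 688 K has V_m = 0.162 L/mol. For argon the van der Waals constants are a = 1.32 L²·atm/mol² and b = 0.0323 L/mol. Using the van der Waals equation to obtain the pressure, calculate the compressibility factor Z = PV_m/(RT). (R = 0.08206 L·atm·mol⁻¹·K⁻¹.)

P = RT/(V_m − b) − a/V_m² = (0.08206)(688)/(0.162 − 0.0323) − 1.32/(0.162)²
  = 56.457/0.12970 − 50.297 = 435.29 − 50.297 = 384.99 atm
Z = PV_m/(RT) = (384.99)(0.162)/((0.08206)(688)) = 62.368/56.457 = 1.105

Z ≈ 1.105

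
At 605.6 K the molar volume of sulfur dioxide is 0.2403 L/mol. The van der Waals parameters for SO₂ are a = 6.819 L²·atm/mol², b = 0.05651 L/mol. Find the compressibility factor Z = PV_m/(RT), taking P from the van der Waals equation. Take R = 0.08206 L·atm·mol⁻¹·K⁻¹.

Z ≈ 0.7365

P = RT/(V_m − b) − a/V_m² = (0.08206)(605.6)/(0.2403 − 0.05651) − 6.819/(0.2403)²
  = 49.696/0.18379 − 118.09 = 270.40 − 118.09 = 152.31 atm
Z = PV_m/(RT) = (152.31)(0.2403)/((0.08206)(605.6)) = 36.600/49.696 = 0.7365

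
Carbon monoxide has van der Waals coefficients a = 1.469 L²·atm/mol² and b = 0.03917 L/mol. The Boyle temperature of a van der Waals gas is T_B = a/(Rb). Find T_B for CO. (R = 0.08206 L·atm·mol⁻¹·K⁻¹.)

T_B ≈ 457.0 K

For a van der Waals gas the second virial coefficient B₂ = b − a/(RT) vanishes at T_B = a/(Rb).
T_B = 1.469/(0.08206×0.03917) = 1.469/0.0032143 = 457.0 K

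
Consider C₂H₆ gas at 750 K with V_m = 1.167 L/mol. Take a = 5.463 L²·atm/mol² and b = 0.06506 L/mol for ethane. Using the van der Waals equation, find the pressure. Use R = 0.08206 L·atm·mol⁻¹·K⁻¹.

P ≈ 51.84 atm

P = RT/(V_m − b) − a/V_m²
RT/(V_m − b) = (0.08206)(750)/(1.167 − 0.06506) = 61.545/1.1019 = 55.854 atm
a/V_m² = 5.463/(1.167)² = 4.0113 atm
P = 55.854 − 4.0113 = 51.84 atm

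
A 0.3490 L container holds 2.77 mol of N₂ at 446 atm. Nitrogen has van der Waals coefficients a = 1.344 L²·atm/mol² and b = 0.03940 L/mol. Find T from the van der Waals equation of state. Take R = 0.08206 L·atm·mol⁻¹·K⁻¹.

T = (P + a n²/V²)(V − nb)/(nR)
P + a n²/V² = 446 + (1.344)(2.77)²/(0.3490)² = 530.67 atm
V − nb = 0.3490 − (2.77)(0.03940) = 0.23986 L
T = (530.67)(0.23986)/((2.77)(0.08206)) = 560.0 K

T ≈ 560.0 K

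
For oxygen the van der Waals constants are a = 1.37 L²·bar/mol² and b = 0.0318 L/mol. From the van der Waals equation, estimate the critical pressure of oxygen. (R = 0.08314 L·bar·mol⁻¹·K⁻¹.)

P_c ≈ 50.18 bar

For a van der Waals gas, P_c = a/(27b²).
P_c = 1.37/(27×(0.0318)²) = 1.37/0.027303 = 50.18 bar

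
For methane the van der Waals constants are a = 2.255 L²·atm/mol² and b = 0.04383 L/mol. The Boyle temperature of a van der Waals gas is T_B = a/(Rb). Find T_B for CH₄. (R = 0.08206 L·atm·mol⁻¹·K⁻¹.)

For a van der Waals gas the second virial coefficient B₂ = b − a/(RT) vanishes at T_B = a/(Rb).
T_B = 2.255/(0.08206×0.04383) = 2.255/0.0035967 = 627.0 K

T_B ≈ 627.0 K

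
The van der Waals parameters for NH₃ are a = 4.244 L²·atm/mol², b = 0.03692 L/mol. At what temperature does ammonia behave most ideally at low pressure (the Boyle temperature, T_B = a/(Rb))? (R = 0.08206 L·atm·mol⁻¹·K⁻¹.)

T_B ≈ 1401 K

For a van der Waals gas the second virial coefficient B₂ = b − a/(RT) vanishes at T_B = a/(Rb).
T_B = 4.244/(0.08206×0.03692) = 4.244/0.0030297 = 1401 K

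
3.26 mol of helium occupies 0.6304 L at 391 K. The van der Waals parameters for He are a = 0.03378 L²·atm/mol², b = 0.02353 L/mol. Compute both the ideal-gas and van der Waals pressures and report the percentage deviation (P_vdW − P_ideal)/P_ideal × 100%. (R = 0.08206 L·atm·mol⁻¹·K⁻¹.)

Ideal: P_ideal = nRT/V = (3.26)(0.08206)(391)/0.6304 = 165.924 atm
vdW: P = nRT/(V − nb) − a n²/V² = 104.599/0.553692 − 0.359000/0.397404 = 188.912 − 0.903363 = 188.009 atm
% deviation = (188.009 − 165.924)/165.924 × 100% = 13.31%

13.31 %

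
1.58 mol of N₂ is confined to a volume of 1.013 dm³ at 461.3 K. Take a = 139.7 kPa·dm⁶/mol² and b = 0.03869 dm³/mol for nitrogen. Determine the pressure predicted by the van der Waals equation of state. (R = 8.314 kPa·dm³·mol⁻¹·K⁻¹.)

P = nRT/(V − nb) − a n²/V²
nRT/(V − nb) = (1.58)(8.314)(461.3)/(1.013 − 1.58×0.03869) = 6059.7/0.95187 = 6366.1 kPa
a n²/V² = (139.7)(1.58)²/(1.013)² = 339.85 kPa
P = 6366.1 − 339.85 = 6026 kPa

P ≈ 6026 kPa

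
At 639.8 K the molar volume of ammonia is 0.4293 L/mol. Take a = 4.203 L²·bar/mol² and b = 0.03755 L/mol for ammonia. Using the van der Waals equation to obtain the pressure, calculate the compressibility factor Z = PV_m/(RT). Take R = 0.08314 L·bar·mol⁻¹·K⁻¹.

Z ≈ 0.9118

P = RT/(V_m − b) − a/V_m² = (0.08314)(639.8)/(0.4293 − 0.03755) − 4.203/(0.4293)²
  = 53.193/0.39175 − 22.805 = 135.78 − 22.805 = 112.98 bar
Z = PV_m/(RT) = (112.98)(0.4293)/((0.08314)(639.8)) = 48.502/53.193 = 0.9118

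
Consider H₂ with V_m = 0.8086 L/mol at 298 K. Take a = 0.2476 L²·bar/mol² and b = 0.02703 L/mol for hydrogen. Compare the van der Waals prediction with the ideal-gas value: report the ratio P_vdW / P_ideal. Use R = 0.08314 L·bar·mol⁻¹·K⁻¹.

Ideal: P_ideal = RT/V_m = (0.08314)(298)/0.8086 = 30.6403 bar
vdW: P = RT/(V_m − b) − a/V_m² = 24.7757/0.781570 − 0.2476/0.653834 = 31.6999 − 0.378689 = 31.3212 bar
Ratio = 31.3212/30.6403 = 1.022

P_vdW / P_ideal ≈ 1.022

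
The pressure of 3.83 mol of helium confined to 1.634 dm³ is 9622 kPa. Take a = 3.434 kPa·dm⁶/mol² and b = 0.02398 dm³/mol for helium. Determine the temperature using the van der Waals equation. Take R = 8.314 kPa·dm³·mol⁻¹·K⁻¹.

T ≈ 466.9 K

T = (P + a n²/V²)(V − nb)/(nR)
P + a n²/V² = 9622 + (3.434)(3.83)²/(1.634)² = 9640.9 kPa
V − nb = 1.634 − (3.83)(0.02398) = 1.5422 dm³
T = (9640.9)(1.5422)/((3.83)(8.314)) = 466.9 K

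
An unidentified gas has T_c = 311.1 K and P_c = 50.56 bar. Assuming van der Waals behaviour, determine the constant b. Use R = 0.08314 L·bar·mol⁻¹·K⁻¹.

b ≈ 0.06395 L/mol

From T_c = 8a/(27Rb) and P_c = a/(27b²): b = R T_c/(8 P_c).
b = (0.08314)(311.1)/(8×50.56) = 25.865/404.48 = 0.06395 L/mol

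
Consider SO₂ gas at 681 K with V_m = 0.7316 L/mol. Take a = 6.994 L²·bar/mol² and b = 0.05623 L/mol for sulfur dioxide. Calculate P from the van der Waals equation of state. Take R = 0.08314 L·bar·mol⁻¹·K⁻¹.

P = RT/(V_m − b) − a/V_m²
RT/(V_m − b) = (0.08314)(681)/(0.7316 − 0.05623) = 56.618/0.67537 = 83.833 bar
a/V_m² = 6.994/(0.7316)² = 13.067 bar
P = 83.833 − 13.067 = 70.77 bar

P ≈ 70.77 bar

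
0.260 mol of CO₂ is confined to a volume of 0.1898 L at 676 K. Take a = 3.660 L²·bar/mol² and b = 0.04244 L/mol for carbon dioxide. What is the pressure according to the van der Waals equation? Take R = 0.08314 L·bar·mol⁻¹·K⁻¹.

P = nRT/(V − nb) − a n²/V²
nRT/(V − nb) = (0.260)(0.08314)(676)/(0.1898 − 0.260×0.04244) = 14.613/0.17877 = 81.742 bar
a n²/V² = (3.660)(0.260)²/(0.1898)² = 6.8681 bar
P = 81.742 − 6.8681 = 74.87 bar

P ≈ 74.87 bar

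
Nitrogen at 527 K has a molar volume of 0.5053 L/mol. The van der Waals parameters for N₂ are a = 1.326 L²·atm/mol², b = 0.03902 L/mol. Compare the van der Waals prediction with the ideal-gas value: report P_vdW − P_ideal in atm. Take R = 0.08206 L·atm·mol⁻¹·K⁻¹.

ΔP ≈ 1.969 atm

Ideal: P_ideal = RT/V_m = (0.08206)(527)/0.5053 = 85.5840 atm
vdW: P = RT/(V_m − b) − a/V_m² = 43.2456/0.466280 − 1.326/0.255328 = 92.7460 − 5.19332 = 87.5527 atm
ΔP = 87.5527 − 85.5840 = 1.969 atm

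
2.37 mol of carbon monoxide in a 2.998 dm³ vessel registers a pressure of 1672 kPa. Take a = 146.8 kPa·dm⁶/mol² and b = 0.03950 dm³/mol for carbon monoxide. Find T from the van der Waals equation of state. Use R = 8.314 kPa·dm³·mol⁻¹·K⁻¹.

T ≈ 260.0 K

T = (P + a n²/V²)(V − nb)/(nR)
P + a n²/V² = 1672 + (146.8)(2.37)²/(2.998)² = 1763.7 kPa
V − nb = 2.998 − (2.37)(0.03950) = 2.9044 dm³
T = (1763.7)(2.9044)/((2.37)(8.314)) = 260.0 K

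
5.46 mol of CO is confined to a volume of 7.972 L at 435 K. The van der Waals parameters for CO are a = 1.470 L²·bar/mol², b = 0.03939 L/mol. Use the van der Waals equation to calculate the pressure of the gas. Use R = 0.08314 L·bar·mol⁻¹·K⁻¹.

P = nRT/(V − nb) − a n²/V²
nRT/(V − nb) = (5.46)(0.08314)(435)/(7.972 − 5.46×0.03939) = 197.47/7.7569 = 25.457 bar
a n²/V² = (1.470)(5.46)²/(7.972)² = 0.68955 bar
P = 25.457 − 0.68955 = 24.77 bar

P ≈ 24.77 bar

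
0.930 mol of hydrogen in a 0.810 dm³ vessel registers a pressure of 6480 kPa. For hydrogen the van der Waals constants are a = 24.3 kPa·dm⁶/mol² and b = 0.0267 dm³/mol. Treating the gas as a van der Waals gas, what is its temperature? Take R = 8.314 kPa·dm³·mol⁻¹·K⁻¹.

T ≈ 661.3 K

T = (P + a n²/V²)(V − nb)/(nR)
P + a n²/V² = 6480 + (24.3)(0.930)²/(0.810)² = 6512.0 kPa
V − nb = 0.810 − (0.930)(0.0267) = 0.78517 dm³
T = (6512.0)(0.78517)/((0.930)(8.314)) = 661.3 K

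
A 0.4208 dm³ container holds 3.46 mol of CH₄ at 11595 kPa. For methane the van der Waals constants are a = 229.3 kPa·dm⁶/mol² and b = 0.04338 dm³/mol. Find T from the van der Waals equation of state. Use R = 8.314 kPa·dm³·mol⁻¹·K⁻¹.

T = (P + a n²/V²)(V − nb)/(nR)
P + a n²/V² = 11595 + (229.3)(3.46)²/(0.4208)² = 27098 kPa
V − nb = 0.4208 − (3.46)(0.04338) = 0.27071 dm³
T = (27098)(0.27071)/((3.46)(8.314)) = 255.0 K

T ≈ 255.0 K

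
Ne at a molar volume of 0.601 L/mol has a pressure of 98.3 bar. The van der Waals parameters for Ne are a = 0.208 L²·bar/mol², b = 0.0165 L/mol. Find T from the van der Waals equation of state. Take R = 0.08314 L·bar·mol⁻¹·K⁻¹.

T = (P + a/V_m²)(V_m − b)/R
P + a/V_m² = 98.3 + 0.208/(0.601)² = 98.876 bar
V_m − b = 0.601 − 0.0165 = 0.58450 L/mol
T = (98.876)(0.58450)/0.08314 = 695.1 K

T ≈ 695.1 K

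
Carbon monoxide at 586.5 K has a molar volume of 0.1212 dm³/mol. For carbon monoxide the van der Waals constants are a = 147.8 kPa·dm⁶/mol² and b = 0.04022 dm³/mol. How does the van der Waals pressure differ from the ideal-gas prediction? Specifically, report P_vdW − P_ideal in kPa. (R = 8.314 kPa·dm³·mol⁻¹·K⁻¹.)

Ideal: P_ideal = RT/V_m = (8.314)(586.5)/0.1212 = 40232.4 kPa
vdW: P = RT/(V_m − b) − a/V_m² = 4876.16/0.0809800 − 147.8/0.0146894 = 60214.4 − 10061.7 = 50152.7 kPa
ΔP = 50152.7 − 40232.4 = 9920 kPa

ΔP ≈ 9920 kPa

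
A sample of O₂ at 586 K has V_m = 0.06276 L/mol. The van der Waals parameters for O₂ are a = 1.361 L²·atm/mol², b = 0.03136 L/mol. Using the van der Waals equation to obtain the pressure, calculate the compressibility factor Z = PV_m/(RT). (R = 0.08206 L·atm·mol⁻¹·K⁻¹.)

Z ≈ 1.548

P = RT/(V_m − b) − a/V_m² = (0.08206)(586)/(0.06276 − 0.03136) − 1.361/(0.06276)²
  = 48.087/0.031400 − 345.54 = 1531.4 − 345.54 = 1185.9 atm
Z = PV_m/(RT) = (1185.9)(0.06276)/((0.08206)(586)) = 74.427/48.087 = 1.548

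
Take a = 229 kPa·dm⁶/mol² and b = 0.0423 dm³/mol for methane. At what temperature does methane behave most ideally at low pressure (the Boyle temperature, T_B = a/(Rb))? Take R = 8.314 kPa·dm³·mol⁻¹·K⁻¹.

For a van der Waals gas the second virial coefficient B₂ = b − a/(RT) vanishes at T_B = a/(Rb).
T_B = 229/(8.314×0.0423) = 229/0.35168 = 651.2 K

T_B ≈ 651.2 K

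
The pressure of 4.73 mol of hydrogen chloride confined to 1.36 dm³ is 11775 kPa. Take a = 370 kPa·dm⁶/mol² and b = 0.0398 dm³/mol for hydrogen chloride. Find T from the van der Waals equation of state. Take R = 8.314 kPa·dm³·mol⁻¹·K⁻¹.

T ≈ 484.2 K

T = (P + a n²/V²)(V − nb)/(nR)
P + a n²/V² = 11775 + (370)(4.73)²/(1.36)² = 16251 kPa
V − nb = 1.36 − (4.73)(0.0398) = 1.1717 dm³
T = (16251)(1.1717)/((4.73)(8.314)) = 484.2 K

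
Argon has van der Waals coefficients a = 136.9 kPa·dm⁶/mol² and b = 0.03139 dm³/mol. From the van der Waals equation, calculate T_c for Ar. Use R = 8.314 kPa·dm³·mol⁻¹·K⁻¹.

For a van der Waals gas, T_c = 8a/(27Rb).
T_c = 8×136.9/(27×8.314×0.03139) = 1095.2/7.0464 = 155.4 K

T_c ≈ 155.4 K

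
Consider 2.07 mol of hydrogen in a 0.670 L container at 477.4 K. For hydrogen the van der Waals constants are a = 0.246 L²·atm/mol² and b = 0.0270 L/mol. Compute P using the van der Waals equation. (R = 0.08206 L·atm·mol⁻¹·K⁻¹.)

P ≈ 129.7 atm

P = nRT/(V − nb) − a n²/V²
nRT/(V − nb) = (2.07)(0.08206)(477.4)/(0.670 − 2.07×0.0270) = 81.093/0.61411 = 132.05 atm
a n²/V² = (0.246)(2.07)²/(0.670)² = 2.3482 atm
P = 132.05 − 2.3482 = 129.7 atm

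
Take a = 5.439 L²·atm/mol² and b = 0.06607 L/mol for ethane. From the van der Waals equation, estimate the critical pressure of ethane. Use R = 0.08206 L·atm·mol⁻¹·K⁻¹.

P_c ≈ 46.15 atm

For a van der Waals gas, P_c = a/(27b²).
P_c = 5.439/(27×(0.06607)²) = 5.439/0.11786 = 46.15 atm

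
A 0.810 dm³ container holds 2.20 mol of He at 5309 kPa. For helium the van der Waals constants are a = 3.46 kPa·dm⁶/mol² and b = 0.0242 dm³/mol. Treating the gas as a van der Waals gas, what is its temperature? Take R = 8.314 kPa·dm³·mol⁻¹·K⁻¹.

T = (P + a n²/V²)(V − nb)/(nR)
P + a n²/V² = 5309 + (3.46)(2.20)²/(0.810)² = 5334.5 kPa
V − nb = 0.810 − (2.20)(0.0242) = 0.75676 dm³
T = (5334.5)(0.75676)/((2.20)(8.314)) = 220.7 K

T ≈ 220.7 K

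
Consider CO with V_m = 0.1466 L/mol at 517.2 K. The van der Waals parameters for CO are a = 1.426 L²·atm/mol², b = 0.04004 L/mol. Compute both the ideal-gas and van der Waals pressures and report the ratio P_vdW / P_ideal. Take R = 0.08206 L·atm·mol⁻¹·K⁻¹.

Ideal: P_ideal = RT/V_m = (0.08206)(517.2)/0.1466 = 289.505 atm
vdW: P = RT/(V_m − b) − a/V_m² = 42.4414/0.106560 − 1.426/0.0214916 = 398.286 − 66.3515 = 331.935 atm
Ratio = 331.935/289.505 = 1.147

P_vdW / P_ideal ≈ 1.147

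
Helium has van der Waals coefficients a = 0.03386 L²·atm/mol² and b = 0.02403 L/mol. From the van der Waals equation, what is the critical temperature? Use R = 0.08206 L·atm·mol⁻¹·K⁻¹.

For a van der Waals gas, T_c = 8a/(27Rb).
T_c = 8×0.03386/(27×0.08206×0.02403) = 0.27088/0.053241 = 5.088 K

T_c ≈ 5.088 K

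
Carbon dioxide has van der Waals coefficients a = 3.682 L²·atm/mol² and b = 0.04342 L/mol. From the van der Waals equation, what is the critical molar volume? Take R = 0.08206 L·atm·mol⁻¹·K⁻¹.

For a van der Waals gas, V_m,c = 3b.
V_m,c = 3×0.04342 = 0.1303 L/mol

V_m,c ≈ 0.1303 L/mol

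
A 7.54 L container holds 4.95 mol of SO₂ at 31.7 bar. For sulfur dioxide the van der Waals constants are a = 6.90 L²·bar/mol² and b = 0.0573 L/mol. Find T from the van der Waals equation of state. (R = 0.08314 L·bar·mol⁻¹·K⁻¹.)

T ≈ 611.4 K

T = (P + a n²/V²)(V − nb)/(nR)
P + a n²/V² = 31.7 + (6.90)(4.95)²/(7.54)² = 34.674 bar
V − nb = 7.54 − (4.95)(0.0573) = 7.2564 L
T = (34.674)(7.2564)/((4.95)(0.08314)) = 611.4 K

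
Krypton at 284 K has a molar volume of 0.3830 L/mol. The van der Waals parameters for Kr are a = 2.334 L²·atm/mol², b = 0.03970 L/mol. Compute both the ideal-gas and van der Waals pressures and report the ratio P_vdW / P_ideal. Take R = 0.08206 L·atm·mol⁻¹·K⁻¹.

Ideal: P_ideal = RT/V_m = (0.08206)(284)/0.3830 = 60.8487 atm
vdW: P = RT/(V_m − b) − a/V_m² = 23.3050/0.343300 − 2.334/0.146689 = 67.8852 − 15.9112 = 51.9740 atm
Ratio = 51.9740/60.8487 = 0.8542

P_vdW / P_ideal ≈ 0.8542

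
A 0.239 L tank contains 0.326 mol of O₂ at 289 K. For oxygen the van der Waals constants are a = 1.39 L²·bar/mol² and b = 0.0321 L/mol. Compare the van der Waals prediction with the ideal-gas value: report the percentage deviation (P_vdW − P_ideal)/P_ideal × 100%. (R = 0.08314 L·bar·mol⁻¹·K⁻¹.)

-3.31 %

Ideal: P_ideal = nRT/V = (0.326)(0.08314)(289)/0.239 = 32.7739 bar
vdW: P = nRT/(V − nb) − a n²/V² = 7.83295/0.228535 − 0.147724/0.0571210 = 34.2746 − 2.58616 = 31.6884 bar
% deviation = (31.6884 − 32.7739)/32.7739 × 100% = -3.31%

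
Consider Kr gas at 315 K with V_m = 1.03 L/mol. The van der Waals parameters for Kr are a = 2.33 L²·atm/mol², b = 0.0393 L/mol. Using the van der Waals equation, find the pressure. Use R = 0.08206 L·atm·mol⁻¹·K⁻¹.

P ≈ 23.90 atm

P = RT/(V_m − b) − a/V_m²
RT/(V_m − b) = (0.08206)(315)/(1.03 − 0.0393) = 25.849/0.99070 = 26.092 atm
a/V_m² = 2.33/(1.03)² = 2.1962 atm
P = 26.092 − 2.1962 = 23.90 atm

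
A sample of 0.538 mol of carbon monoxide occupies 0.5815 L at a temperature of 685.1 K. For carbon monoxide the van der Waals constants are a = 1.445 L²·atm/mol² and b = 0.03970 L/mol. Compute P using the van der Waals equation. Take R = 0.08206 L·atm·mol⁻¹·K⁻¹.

P = nRT/(V − nb) − a n²/V²
nRT/(V − nb) = (0.538)(0.08206)(685.1)/(0.5815 − 0.538×0.03970) = 30.246/0.56014 = 53.997 atm
a n²/V² = (1.445)(0.538)²/(0.5815)² = 1.2369 atm
P = 53.997 − 1.2369 = 52.76 atm

P ≈ 52.76 atm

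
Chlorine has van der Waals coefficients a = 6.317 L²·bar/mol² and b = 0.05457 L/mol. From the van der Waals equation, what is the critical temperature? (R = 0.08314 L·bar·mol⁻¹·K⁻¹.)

T_c ≈ 412.5 K

For a van der Waals gas, T_c = 8a/(27Rb).
T_c = 8×6.317/(27×0.08314×0.05457) = 50.536/0.12250 = 412.5 K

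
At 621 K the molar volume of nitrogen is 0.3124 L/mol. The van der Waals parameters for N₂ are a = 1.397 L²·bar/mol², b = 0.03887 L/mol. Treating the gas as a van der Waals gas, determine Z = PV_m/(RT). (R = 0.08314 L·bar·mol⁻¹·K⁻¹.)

Z ≈ 1.055

P = RT/(V_m − b) − a/V_m² = (0.08314)(621)/(0.3124 − 0.03887) − 1.397/(0.3124)²
  = 51.630/0.27353 − 14.314 = 188.75 − 14.314 = 174.44 bar
Z = PV_m/(RT) = (174.44)(0.3124)/((0.08314)(621)) = 54.495/51.630 = 1.055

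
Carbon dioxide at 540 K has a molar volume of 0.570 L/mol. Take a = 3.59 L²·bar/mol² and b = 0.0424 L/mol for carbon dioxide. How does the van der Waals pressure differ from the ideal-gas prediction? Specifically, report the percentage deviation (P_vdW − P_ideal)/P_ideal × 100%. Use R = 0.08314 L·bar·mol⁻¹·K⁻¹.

-5.99 %

Ideal: P_ideal = RT/V_m = (0.08314)(540)/0.570 = 78.7642 bar
vdW: P = RT/(V_m − b) − a/V_m² = 44.8956/0.527600 − 3.59/0.324900 = 85.0940 − 11.0496 = 74.0444 bar
% deviation = (74.0444 − 78.7642)/78.7642 × 100% = -5.99%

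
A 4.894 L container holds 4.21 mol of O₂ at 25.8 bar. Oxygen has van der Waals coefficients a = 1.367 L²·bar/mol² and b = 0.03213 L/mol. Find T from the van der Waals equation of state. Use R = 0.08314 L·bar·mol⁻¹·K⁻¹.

T ≈ 364.5 K

T = (P + a n²/V²)(V − nb)/(nR)
P + a n²/V² = 25.8 + (1.367)(4.21)²/(4.894)² = 26.812 bar
V − nb = 4.894 − (4.21)(0.03213) = 4.7587 L
T = (26.812)(4.7587)/((4.21)(0.08314)) = 364.5 K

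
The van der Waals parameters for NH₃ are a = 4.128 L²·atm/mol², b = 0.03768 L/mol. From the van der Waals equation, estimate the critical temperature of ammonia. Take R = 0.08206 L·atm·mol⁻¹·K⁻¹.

For a van der Waals gas, T_c = 8a/(27Rb).
T_c = 8×4.128/(27×0.08206×0.03768) = 33.024/0.083485 = 395.6 K

T_c ≈ 395.6 K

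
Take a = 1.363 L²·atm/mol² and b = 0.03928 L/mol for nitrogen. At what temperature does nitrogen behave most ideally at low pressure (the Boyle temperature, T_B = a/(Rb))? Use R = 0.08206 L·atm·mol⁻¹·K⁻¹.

T_B ≈ 422.9 K

For a van der Waals gas the second virial coefficient B₂ = b − a/(RT) vanishes at T_B = a/(Rb).
T_B = 1.363/(0.08206×0.03928) = 1.363/0.0032233 = 422.9 K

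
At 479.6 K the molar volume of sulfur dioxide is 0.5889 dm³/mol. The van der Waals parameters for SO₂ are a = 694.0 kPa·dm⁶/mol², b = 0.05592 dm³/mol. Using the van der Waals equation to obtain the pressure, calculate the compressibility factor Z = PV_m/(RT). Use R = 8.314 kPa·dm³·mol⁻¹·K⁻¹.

P = RT/(V_m − b) − a/V_m² = (8.314)(479.6)/(0.5889 − 0.05592) − 694.0/(0.5889)²
  = 3987.4/0.53298 − 2001.1 = 7481.3 − 2001.1 = 5480.2 kPa
Z = PV_m/(RT) = (5480.2)(0.5889)/((8.314)(479.6)) = 3227.3/3987.4 = 0.8094

Z ≈ 0.8094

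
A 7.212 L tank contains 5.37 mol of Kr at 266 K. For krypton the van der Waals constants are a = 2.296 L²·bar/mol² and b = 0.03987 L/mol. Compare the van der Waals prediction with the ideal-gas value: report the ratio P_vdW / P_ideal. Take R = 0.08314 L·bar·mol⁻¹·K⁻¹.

Ideal: P_ideal = nRT/V = (5.37)(0.08314)(266)/7.212 = 16.4668 bar
vdW: P = nRT/(V − nb) − a n²/V² = 118.759/6.99790 − 66.2095/52.0129 = 16.9707 − 1.27294 = 15.6978 bar
Ratio = 15.6978/16.4668 = 0.9533

P_vdW / P_ideal ≈ 0.9533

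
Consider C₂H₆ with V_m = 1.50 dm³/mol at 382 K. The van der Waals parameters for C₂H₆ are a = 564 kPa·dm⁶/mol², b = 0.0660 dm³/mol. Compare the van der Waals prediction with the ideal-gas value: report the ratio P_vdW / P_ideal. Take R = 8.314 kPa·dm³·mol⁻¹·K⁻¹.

P_vdW / P_ideal ≈ 0.9276

Ideal: P_ideal = RT/V_m = (8.314)(382)/1.50 = 2117.30 kPa
vdW: P = RT/(V_m − b) − a/V_m² = 3175.95/1.43400 − 564/2.25000 = 2214.75 − 250.667 = 1964.08 kPa
Ratio = 1964.08/2117.30 = 0.9276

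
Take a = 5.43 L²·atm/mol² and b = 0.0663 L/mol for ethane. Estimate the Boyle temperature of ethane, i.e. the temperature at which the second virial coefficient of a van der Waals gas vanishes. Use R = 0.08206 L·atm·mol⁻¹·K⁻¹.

For a van der Waals gas the second virial coefficient B₂ = b − a/(RT) vanishes at T_B = a/(Rb).
T_B = 5.43/(0.08206×0.0663) = 5.43/0.0054406 = 998.1 K

T_B ≈ 998.1 K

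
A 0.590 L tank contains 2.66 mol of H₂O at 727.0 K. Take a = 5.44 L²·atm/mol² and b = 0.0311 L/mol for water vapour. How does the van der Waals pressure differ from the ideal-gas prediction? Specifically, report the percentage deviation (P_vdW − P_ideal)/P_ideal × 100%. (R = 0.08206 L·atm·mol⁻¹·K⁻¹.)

Ideal: P_ideal = nRT/V = (2.66)(0.08206)(727.0)/0.590 = 268.965 atm
vdW: P = nRT/(V − nb) − a n²/V² = 158.689/0.507274 − 38.4913/0.348100 = 312.827 − 110.575 = 202.252 atm
% deviation = (202.252 − 268.965)/268.965 × 100% = -24.80%

-24.80 %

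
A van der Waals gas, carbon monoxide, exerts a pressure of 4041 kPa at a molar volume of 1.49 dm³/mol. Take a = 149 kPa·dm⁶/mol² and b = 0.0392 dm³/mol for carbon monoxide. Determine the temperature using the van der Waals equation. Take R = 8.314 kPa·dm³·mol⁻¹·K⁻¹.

T ≈ 716.9 K

T = (P + a/V_m²)(V_m − b)/R
P + a/V_m² = 4041 + 149/(1.49)² = 4108.1 kPa
V_m − b = 1.49 − 0.0392 = 1.4508 dm³/mol
T = (4108.1)(1.4508)/8.314 = 716.9 K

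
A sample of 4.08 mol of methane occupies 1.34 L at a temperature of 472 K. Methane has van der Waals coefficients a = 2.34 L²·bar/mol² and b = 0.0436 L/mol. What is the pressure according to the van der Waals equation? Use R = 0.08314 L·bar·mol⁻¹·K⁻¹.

P ≈ 116.1 bar

P = nRT/(V − nb) − a n²/V²
nRT/(V − nb) = (4.08)(0.08314)(472)/(1.34 − 4.08×0.0436) = 160.11/1.1621 = 137.78 bar
a n²/V² = (2.34)(4.08)²/(1.34)² = 21.693 bar
P = 137.78 − 21.693 = 116.1 bar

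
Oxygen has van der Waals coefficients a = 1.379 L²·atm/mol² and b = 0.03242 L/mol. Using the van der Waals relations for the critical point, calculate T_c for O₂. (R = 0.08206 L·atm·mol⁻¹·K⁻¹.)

T_c ≈ 153.6 K

For a van der Waals gas, T_c = 8a/(27Rb).
T_c = 8×1.379/(27×0.08206×0.03242) = 11.032/0.071830 = 153.6 K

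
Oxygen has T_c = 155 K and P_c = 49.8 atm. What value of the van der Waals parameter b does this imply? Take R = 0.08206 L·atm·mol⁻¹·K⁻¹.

From T_c = 8a/(27Rb) and P_c = a/(27b²): b = R T_c/(8 P_c).
b = (0.08206)(155)/(8×49.8) = 12.719/398.40 = 0.03193 L/mol

b ≈ 0.03193 L/mol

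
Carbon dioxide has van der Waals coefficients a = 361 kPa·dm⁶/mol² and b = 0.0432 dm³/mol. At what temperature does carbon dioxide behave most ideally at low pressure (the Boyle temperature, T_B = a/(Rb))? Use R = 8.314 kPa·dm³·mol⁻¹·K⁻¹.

T_B ≈ 1005 K

For a van der Waals gas the second virial coefficient B₂ = b − a/(RT) vanishes at T_B = a/(Rb).
T_B = 361/(8.314×0.0432) = 361/0.35916 = 1005 K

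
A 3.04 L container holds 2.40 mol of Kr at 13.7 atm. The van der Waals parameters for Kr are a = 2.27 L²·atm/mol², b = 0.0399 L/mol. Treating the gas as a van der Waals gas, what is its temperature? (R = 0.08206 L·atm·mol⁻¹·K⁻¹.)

T ≈ 226.0 K

T = (P + a n²/V²)(V − nb)/(nR)
P + a n²/V² = 13.7 + (2.27)(2.40)²/(3.04)² = 15.115 atm
V − nb = 3.04 − (2.40)(0.0399) = 2.9442 L
T = (15.115)(2.9442)/((2.40)(0.08206)) = 226.0 K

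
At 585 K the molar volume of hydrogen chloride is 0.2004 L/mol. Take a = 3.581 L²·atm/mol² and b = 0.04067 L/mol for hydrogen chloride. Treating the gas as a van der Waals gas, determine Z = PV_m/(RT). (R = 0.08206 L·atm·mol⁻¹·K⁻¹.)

Z ≈ 0.8824

P = RT/(V_m − b) − a/V_m² = (0.08206)(585)/(0.2004 − 0.04067) − 3.581/(0.2004)²
  = 48.005/0.15973 − 89.168 = 300.54 − 89.168 = 211.37 atm
Z = PV_m/(RT) = (211.37)(0.2004)/((0.08206)(585)) = 42.359/48.005 = 0.8824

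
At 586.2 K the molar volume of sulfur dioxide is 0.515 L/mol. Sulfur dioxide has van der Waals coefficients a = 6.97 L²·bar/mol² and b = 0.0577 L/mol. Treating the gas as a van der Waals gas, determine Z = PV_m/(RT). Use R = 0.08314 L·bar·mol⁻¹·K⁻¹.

P = RT/(V_m − b) − a/V_m² = (0.08314)(586.2)/(0.515 − 0.0577) − 6.97/(0.515)²
  = 48.737/0.45730 − 26.280 = 106.58 − 26.280 = 80.30 bar
Z = PV_m/(RT) = (80.30)(0.515)/((0.08314)(586.2)) = 41.355/48.737 = 0.8485

Z ≈ 0.8485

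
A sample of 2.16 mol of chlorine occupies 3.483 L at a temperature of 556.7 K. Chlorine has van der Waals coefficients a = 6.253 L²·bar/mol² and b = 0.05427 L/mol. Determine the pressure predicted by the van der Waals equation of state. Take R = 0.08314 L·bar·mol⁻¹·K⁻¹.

P = nRT/(V − nb) − a n²/V²
nRT/(V − nb) = (2.16)(0.08314)(556.7)/(3.483 − 2.16×0.05427) = 99.974/3.3658 = 29.703 bar
a n²/V² = (6.253)(2.16)²/(3.483)² = 2.4049 bar
P = 29.703 − 2.4049 = 27.30 bar

P ≈ 27.30 bar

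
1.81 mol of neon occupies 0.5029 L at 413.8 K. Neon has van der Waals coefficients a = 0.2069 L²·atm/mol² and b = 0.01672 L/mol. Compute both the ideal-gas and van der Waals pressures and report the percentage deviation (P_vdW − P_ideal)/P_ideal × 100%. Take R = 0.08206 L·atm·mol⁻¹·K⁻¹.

4.21 %

Ideal: P_ideal = nRT/V = (1.81)(0.08206)(413.8)/0.5029 = 122.213 atm
vdW: P = nRT/(V − nb) − a n²/V² = 61.4611/0.472637 − 0.677825/0.252908 = 130.039 − 2.68012 = 127.359 atm
% deviation = (127.359 − 122.213)/122.213 × 100% = 4.21%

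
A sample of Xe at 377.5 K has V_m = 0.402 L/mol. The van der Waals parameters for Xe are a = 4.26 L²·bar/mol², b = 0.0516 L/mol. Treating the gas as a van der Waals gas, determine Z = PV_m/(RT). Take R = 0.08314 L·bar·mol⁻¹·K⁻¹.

Z ≈ 0.8096

P = RT/(V_m − b) − a/V_m² = (0.08314)(377.5)/(0.402 − 0.0516) − 4.26/(0.402)²
  = 31.385/0.35040 − 26.361 = 89.569 − 26.361 = 63.208 bar
Z = PV_m/(RT) = (63.208)(0.402)/((0.08314)(377.5)) = 25.410/31.385 = 0.8096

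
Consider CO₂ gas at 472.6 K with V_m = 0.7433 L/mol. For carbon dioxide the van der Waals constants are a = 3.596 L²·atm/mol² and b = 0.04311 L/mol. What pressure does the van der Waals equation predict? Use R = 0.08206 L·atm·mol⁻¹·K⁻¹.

P ≈ 48.88 atm

P = RT/(V_m − b) − a/V_m²
RT/(V_m − b) = (0.08206)(472.6)/(0.7433 − 0.04311) = 38.782/0.70019 = 55.388 atm
a/V_m² = 3.596/(0.7433)² = 6.5087 atm
P = 55.388 − 6.5087 = 48.88 atm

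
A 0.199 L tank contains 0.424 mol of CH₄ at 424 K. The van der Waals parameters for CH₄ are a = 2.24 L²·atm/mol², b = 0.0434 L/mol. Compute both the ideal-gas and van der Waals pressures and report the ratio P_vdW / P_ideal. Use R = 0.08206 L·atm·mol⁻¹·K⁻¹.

P_vdW / P_ideal ≈ 0.9647

Ideal: P_ideal = nRT/V = (0.424)(0.08206)(424)/0.199 = 74.1328 atm
vdW: P = nRT/(V − nb) − a n²/V² = 14.7524/0.180598 − 0.402698/0.0396010 = 81.6864 − 10.1689 = 71.5175 atm
Ratio = 71.5175/74.1328 = 0.9647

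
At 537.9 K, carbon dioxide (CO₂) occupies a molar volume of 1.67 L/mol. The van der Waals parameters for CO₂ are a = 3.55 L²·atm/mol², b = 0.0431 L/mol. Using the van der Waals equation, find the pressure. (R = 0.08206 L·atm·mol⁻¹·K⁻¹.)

P = RT/(V_m − b) − a/V_m²
RT/(V_m − b) = (0.08206)(537.9)/(1.67 − 0.0431) = 44.140/1.6269 = 27.131 atm
a/V_m² = 3.55/(1.67)² = 1.2729 atm
P = 27.131 − 1.2729 = 25.86 atm

P ≈ 25.86 atm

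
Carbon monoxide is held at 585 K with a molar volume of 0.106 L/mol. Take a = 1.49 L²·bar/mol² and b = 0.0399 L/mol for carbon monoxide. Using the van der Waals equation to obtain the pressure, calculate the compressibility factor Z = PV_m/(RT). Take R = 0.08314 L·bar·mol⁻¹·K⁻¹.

Z ≈ 1.315

P = RT/(V_m − b) − a/V_m² = (0.08314)(585)/(0.106 − 0.0399) − 1.49/(0.106)²
  = 48.637/0.066100 − 132.61 = 735.81 − 132.61 = 603.20 bar
Z = PV_m/(RT) = (603.20)(0.106)/((0.08314)(585)) = 63.939/48.637 = 1.315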